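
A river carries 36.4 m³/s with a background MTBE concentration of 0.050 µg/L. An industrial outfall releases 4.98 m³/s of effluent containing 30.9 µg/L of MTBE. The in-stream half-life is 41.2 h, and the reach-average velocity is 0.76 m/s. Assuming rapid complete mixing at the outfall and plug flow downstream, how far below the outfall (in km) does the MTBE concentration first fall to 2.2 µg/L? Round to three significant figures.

Flow-weighted average: C = (36.40·0.05000 + 4.980·30.90) / 41.38 = 155.7/41.38 = 3.763 µg/L.
Half-life 41.2 h → k = ln 2 / 41.2 = 0.01682 h⁻¹ = 0.4038 d⁻¹.
Set 3.763·exp(−k·t) = 2.2 → t = ln(3.763/2.2)/k = 114800 s = 31.90 h.
Distance = v·t = 0.76·114800 = 87280 m = 87.28 km.

87.3 km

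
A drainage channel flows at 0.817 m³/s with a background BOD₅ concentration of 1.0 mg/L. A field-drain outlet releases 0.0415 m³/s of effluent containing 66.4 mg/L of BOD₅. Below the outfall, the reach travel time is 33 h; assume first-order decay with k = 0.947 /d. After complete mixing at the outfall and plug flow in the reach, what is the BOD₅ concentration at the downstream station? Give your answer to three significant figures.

1.13 mg/L

Flow-weighted average: C = (0.8170·1.000 + 0.04150·66.40) / 0.8585 = 3.573/0.8585 = 4.161 mg/L.
Decay over the reach: 4.161·exp(−kt) = 4.161·0.2720 = 1.132 mg/L.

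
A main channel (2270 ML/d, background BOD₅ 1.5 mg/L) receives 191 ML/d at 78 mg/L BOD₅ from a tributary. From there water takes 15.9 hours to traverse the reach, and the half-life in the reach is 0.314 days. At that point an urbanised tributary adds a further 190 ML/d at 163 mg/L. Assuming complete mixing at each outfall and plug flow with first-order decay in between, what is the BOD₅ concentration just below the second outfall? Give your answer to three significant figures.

13.3 mg/L

Flow-weighted average: C = (2270·1.500 + 191.0·78.00) / 2461 = 18300/2461 = 7.437 mg/L; combined flow 2461 ML/d.
Half-life 0.314 d → k = ln 2 / 0.314 = 2.207 d⁻¹.
Applying C = C₀e^(−kt): 7.437 × 0.2317 = 1.723 mg/L.
Second outfall: C = (2461·1.723 + 190.0·163.0)/2651 = 13.28 mg/L.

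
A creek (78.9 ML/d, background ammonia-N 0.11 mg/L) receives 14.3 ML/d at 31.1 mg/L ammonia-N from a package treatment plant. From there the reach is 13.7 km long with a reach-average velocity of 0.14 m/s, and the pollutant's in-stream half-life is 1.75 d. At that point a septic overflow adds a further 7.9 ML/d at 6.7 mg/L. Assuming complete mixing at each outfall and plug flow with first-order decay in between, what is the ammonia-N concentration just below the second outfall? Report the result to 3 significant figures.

Mass balance: C = (78.90·0.1100 + 14.30·31.10) / 93.20 = 453.4/93.20 = 4.865 mg/L; combined flow 93.20 ML/d.
Travel time t = 13.7·1000 / 0.14 = 97860 s = 27.18 h.
Half-life 1.75 d → k = ln 2 / 1.75 = 0.3961 d⁻¹.
Decay over the reach: 4.865·exp(−kt) = 4.865·0.6385 = 3.106 mg/L.
Second outfall: C = (93.20·3.106 + 7.900·6.700)/101.1 = 3.387 mg/L.

3.39 mg/L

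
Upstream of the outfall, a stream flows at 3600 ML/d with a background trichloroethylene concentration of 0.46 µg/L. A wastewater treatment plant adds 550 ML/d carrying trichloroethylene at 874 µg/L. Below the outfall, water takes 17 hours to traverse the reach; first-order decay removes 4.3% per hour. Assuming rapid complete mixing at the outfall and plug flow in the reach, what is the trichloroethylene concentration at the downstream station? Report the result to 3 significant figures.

Conservation of mass: C = (3600·0.4600 + 550.0·874.0) / 4150 = 482400/4150 = 116.2 µg/L.
4.3%/h lost → k = −ln(1 − 0.043) = 0.04395 h⁻¹.
After decay, C = 116.2 × e^(−kt) = 116.2 × 0.4737 = 55.06 µg/L.

55.1 µg/L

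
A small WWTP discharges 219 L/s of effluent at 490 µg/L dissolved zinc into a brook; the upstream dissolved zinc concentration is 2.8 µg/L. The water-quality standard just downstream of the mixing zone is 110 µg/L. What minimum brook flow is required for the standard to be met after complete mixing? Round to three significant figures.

776 L/s

Set C_mix = 110: (Q·2.800 + 219.0·490.0) / (Q + 219.0) = 110
→ Q = 219.0·(490.0 − 110)/(110 − 2.800) = 776.3 L/s.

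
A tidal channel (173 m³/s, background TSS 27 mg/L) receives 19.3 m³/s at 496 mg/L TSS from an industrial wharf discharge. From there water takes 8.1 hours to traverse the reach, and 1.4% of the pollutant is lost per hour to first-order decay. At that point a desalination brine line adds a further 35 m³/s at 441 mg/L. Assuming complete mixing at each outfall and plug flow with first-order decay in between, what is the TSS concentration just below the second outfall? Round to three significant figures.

124 mg/L

Mass balance: C = (173.0·27.00 + 19.30·496.0) / 192.3 = 14240/192.3 = 74.07 mg/L; combined flow 192.3 m³/s.
1.4%/h lost → k = −ln(1 − 0.014) = 0.01410 h⁻¹.
First-order decay: C = 74.07·exp(−k·t) = 74.07·0.8921 = 66.08 mg/L.
Second outfall: C = (192.3·66.08 + 35.00·441.0)/227.3 = 123.8 mg/L.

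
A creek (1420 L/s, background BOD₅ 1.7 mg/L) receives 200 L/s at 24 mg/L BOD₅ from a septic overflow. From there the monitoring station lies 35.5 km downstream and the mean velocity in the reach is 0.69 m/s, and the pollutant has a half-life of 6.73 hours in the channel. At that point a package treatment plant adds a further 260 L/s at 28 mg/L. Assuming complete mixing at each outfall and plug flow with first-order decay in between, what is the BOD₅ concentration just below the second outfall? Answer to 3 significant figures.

4.75 mg/L

After mixing, C = (1420·1.700 + 200.0·24.00) / 1620 = 7214/1620 = 4.453 mg/L; combined flow 1620 L/s.
Travel time t = 35.5·1000 / 0.69 = 51450 s = 14.29 h.
Half-life 6.73 h → k = ln 2 / 6.73 = 0.1030 h⁻¹ = 2.472 d⁻¹.
Decay over the reach: 4.453·exp(−kt) = 4.453·0.2295 = 1.022 mg/L.
Second outfall: C = (1620·1.022 + 260.0·28.00)/1880 = 4.753 mg/L.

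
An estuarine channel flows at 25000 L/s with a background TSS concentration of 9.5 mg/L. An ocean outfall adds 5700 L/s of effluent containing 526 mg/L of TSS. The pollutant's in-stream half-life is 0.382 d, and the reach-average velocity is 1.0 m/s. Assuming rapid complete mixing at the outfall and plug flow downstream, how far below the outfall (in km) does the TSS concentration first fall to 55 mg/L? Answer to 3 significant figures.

31.0 km

Flow-weighted average: C = (25000·9.500 + 5700·526.0) / 30700 = 3236000/30700 = 105.4 mg/L.
Half-life 0.382 d → k = ln 2 / 0.382 = 1.815 d⁻¹.
Set 105.4·exp(−k·t) = 55 → t = ln(105.4/55)/k = 30970 s = 8.603 h.
Distance = v·t = 1.0·30970 = 30970 m = 30.97 km.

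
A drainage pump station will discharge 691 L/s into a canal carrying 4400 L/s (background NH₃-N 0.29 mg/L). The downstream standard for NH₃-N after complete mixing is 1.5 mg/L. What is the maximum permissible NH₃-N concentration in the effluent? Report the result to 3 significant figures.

9.20 mg/L

At the limit, (Qr·Cr + Qe·Cₑ)/(Qr + Qe) = 1.5:
Cₑ = (5091·1.5 − 4400·0.2900) / 691.0 = 9.205 mg/L.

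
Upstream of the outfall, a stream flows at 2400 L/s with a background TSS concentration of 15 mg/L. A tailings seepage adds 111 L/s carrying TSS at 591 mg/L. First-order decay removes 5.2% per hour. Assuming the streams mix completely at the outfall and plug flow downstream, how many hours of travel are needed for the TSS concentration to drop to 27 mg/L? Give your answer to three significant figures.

7.58 h

Mixed concentration C = ΣQC/ΣQ = (2400·15.00 + 111.0·591.0) / 2511 = 101600/2511 = 40.46 mg/L.
5.2%/h lost → k = −ln(1 − 0.052) = 0.05340 h⁻¹.
40.46·exp(−k·t) = 27 → t = ln(40.46/27)/k = 27270 s = 7.575 h.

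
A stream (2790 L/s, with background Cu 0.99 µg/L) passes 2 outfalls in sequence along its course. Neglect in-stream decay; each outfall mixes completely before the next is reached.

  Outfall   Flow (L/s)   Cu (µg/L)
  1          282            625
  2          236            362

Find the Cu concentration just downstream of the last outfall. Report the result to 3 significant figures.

79.9 µg/L

After outfall 1: Q = 2790 + 282.0 = 3072 L/s; C = (2790·0.9900 + 282.0·625.0)/3072 = 58.27 µg/L.
After outfall 2: Q = 3072 + 236.0 = 3308 L/s; C = (3072·58.27 + 236.0·362.0)/3308 = 79.94 µg/L.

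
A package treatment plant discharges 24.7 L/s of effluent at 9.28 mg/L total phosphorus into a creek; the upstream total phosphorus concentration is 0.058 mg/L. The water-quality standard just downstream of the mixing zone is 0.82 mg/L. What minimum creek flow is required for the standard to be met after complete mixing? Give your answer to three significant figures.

Set C_mix = 0.82: (Q·0.05800 + 24.70·9.280) / (Q + 24.70) = 0.82
→ Q = 24.70·(9.280 − 0.82)/(0.82 − 0.05800) = 274.2 L/s.

274 L/s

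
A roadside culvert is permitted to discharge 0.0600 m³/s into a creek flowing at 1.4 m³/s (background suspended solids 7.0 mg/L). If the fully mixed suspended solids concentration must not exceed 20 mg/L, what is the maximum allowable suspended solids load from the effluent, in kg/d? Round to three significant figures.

Mass balance at the limit: 1.400·7.000 + 0.06000·Cₑ = 1.460·20 → Cₑ = 323.3 mg/L.
Load = 0.06000 m³/s × 323.3 g/m³ × 86 400 s/d = 1676 kg/d.

1680 kg/d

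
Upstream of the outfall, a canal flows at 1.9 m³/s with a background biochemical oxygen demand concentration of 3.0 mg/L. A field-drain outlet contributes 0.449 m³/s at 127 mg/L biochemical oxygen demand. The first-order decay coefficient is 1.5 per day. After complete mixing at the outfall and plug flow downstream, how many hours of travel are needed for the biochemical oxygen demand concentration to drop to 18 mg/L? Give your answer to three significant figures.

Flow-weighted average: C = (1.900·3.000 + 0.4490·127.0) / 2.349 = 62.72/2.349 = 26.70 mg/L.
26.70·exp(−k·t) = 18 → t = ln(26.70/18)/k = 22720 s = 6.310 h.

6.31 h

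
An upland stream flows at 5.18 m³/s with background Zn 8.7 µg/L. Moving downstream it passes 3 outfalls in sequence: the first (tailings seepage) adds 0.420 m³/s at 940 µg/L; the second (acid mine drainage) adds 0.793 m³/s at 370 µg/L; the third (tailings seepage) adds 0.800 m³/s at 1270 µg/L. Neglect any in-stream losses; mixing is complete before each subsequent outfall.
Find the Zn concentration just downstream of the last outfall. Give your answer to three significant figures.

Below outfall 1: Q → 5.600 m³/s, C = (5.180·8.700 + 0.4200·940.0)/5.600 = 78.55 µg/L.
Below outfall 2: Q → 6.393 m³/s, C = (5.600·78.55 + 0.7930·370.0)/6.393 = 114.7 µg/L.
Below outfall 3: Q → 7.193 m³/s, C = (6.393·114.7 + 0.8000·1270)/7.193 = 243.2 µg/L.

243 µg/L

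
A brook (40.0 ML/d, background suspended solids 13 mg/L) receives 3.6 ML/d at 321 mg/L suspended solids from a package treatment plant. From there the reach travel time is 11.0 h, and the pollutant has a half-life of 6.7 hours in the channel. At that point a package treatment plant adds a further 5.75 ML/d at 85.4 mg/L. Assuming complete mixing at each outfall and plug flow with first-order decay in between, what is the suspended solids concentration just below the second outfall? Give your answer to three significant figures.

20.8 mg/L

After mixing, C = (40.00·13.00 + 3.600·321.0) / 43.60 = 1676/43.60 = 38.43 mg/L; combined flow 43.60 ML/d.
Half-life 6.7 h → k = ln 2 / 6.7 = 0.1035 h⁻¹ = 2.483 d⁻¹.
First-order decay: C = 38.43·exp(−k·t) = 38.43·0.3205 = 12.32 mg/L.
Second outfall: C = (43.60·12.32 + 5.750·85.40)/49.35 = 20.83 mg/L.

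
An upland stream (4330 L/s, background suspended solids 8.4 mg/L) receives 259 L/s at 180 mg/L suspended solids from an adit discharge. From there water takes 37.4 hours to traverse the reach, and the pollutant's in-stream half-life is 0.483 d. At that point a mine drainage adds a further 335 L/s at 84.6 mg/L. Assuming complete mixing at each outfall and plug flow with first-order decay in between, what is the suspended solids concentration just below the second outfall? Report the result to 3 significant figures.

7.56 mg/L

After mixing, C = (4330·8.400 + 259.0·180.0) / 4589 = 82990/4589 = 18.08 mg/L; combined flow 4589 L/s.
Half-life 0.483 d → k = ln 2 / 0.483 = 1.435 d⁻¹.
After decay, C = 18.08 × e^(−kt) = 18.08 × 0.1068 = 1.932 mg/L.
Second outfall: C = (4589·1.932 + 335.0·84.60)/4924 = 7.557 mg/L.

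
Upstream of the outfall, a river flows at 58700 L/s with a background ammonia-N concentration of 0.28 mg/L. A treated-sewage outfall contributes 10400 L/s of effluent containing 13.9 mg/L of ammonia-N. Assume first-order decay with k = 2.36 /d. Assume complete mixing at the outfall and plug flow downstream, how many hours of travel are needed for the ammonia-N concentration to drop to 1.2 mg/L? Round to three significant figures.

6.75 h

Mass balance: C = (58700·0.2800 + 10400·13.90) / 69100 = 161000/69100 = 2.330 mg/L.
2.330·exp(−k·t) = 1.2 → t = ln(2.330/1.2)/k = 24290 s = 6.747 h.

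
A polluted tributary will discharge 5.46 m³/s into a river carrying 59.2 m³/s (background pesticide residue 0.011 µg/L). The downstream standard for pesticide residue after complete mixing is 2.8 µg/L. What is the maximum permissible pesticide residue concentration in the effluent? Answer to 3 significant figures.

33.0 µg/L

At the limit, (Qr·Cr + Qe·Cₑ)/(Qr + Qe) = 2.8:
Cₑ = (64.66·2.8 − 59.20·0.01100) / 5.460 = 33.04 µg/L.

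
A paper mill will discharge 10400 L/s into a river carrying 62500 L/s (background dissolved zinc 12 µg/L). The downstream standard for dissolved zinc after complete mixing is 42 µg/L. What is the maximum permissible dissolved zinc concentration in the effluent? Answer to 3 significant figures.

At the limit, (Qr·Cr + Qe·Cₑ)/(Qr + Qe) = 42:
Cₑ = (72900·42 − 62500·12.00) / 10400 = 222.3 µg/L.

222 µg/L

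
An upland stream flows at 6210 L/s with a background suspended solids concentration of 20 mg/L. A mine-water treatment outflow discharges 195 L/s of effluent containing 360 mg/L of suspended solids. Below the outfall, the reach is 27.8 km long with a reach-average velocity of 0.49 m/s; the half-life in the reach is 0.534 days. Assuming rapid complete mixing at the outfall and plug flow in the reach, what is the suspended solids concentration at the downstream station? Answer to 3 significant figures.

12.9 mg/L

Mass balance: C = (6210·20.00 + 195.0·360.0) / 6405 = 194400/6405 = 30.35 mg/L.
Travel time t = 27.8·1000 / 0.49 = 56730 s = 15.76 h.
Half-life 0.534 d → k = ln 2 / 0.534 = 1.298 d⁻¹.
First-order decay: C = 30.35·exp(−k·t) = 30.35·0.4264 = 12.94 mg/L.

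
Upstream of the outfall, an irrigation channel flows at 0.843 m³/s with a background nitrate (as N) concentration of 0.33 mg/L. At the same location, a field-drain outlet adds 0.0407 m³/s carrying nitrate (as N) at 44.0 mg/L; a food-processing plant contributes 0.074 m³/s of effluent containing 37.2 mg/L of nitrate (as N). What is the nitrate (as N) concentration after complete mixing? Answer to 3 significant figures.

5.03 mg/L

Conservation of mass: C = (0.8430·0.3300 + 0.04070·44.00 + 0.07400·37.20) / 0.9577 = 4.822/0.9577 = 5.035 mg/L.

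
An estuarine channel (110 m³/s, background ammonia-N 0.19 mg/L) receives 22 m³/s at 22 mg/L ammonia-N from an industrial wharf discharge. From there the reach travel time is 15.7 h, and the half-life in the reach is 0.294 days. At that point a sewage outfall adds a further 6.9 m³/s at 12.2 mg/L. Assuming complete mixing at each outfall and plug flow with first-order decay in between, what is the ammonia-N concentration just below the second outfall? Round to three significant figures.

Mixed concentration C = ΣQC/ΣQ = (110.0·0.1900 + 22.00·22.00) / 132.0 = 504.9/132.0 = 3.825 mg/L; combined flow 132.0 m³/s.
Half-life 0.294 d → k = ln 2 / 0.294 = 2.358 d⁻¹.
After decay, C = 3.825 × e^(−kt) = 3.825 × 0.2139 = 0.8181 mg/L.
Second outfall: C = (132.0·0.8181 + 6.900·12.20)/138.9 = 1.384 mg/L.

1.38 mg/L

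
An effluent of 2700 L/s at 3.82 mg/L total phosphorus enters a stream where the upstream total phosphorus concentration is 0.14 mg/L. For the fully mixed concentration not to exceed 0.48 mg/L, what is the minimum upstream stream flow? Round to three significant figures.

26500 L/s

Set C_mix = 0.48: (Q·0.1400 + 2700·3.820) / (Q + 2700) = 0.48
→ Q = 2700·(3.820 − 0.48)/(0.48 − 0.1400) = 26520 L/s.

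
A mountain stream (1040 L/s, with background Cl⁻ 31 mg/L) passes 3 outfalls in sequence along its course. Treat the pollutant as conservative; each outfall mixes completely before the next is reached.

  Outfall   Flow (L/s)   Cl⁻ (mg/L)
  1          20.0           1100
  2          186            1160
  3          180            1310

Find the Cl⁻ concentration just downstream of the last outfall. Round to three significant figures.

355 mg/L

Outfall 1: combined Q = 1060 L/s; C = (1040·31.00 + 20.00·1100)/1060 = 51.17 mg/L.
Outfall 2: combined Q = 1246 L/s; C = (1060·51.17 + 186.0·1160)/1246 = 216.7 mg/L.
Outfall 3: combined Q = 1426 L/s; C = (1246·216.7 + 180.0·1310)/1426 = 354.7 mg/L.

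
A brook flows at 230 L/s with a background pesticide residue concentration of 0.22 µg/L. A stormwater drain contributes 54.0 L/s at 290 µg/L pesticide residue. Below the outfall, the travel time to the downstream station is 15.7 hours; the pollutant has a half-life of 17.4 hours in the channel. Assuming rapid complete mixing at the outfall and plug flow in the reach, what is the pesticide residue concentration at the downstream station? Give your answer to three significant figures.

After mixing, C = (230.0·0.2200 + 54.00·290.0) / 284.0 = 15710/284.0 = 55.32 µg/L.
Half-life 17.4 h → k = ln 2 / 17.4 = 0.03984 h⁻¹ = 0.9561 d⁻¹.
After decay, C = 55.32 × e^(−kt) = 55.32 × 0.5350 = 29.60 µg/L.

29.6 µg/L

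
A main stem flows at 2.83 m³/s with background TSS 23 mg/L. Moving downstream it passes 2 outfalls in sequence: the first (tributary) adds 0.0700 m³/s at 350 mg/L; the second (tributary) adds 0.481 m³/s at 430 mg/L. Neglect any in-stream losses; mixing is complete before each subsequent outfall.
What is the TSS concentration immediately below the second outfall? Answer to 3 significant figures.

87.7 mg/L

Outfall 1: combined Q = 2.900 m³/s; C = (2.830·23.00 + 0.07000·350.0)/2.900 = 30.89 mg/L.
Outfall 2: combined Q = 3.381 m³/s; C = (2.900·30.89 + 0.4810·430.0)/3.381 = 87.67 mg/L.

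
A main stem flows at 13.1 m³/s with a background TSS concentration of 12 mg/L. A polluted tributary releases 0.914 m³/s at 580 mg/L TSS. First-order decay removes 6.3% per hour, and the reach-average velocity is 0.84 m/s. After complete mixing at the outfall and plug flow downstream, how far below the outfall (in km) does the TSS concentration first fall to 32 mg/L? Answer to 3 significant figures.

19.8 km

Conservation of mass: C = (13.10·12.00 + 0.9140·580.0) / 14.01 = 687.3/14.01 = 49.05 mg/L.
6.3%/h lost → k = −ln(1 − 0.063) = 0.06507 h⁻¹.
Set 49.05·exp(−k·t) = 32 → t = ln(49.05/32)/k = 23620 s = 6.562 h.
Distance = v·t = 0.84·23620 = 19840 m = 19.84 km.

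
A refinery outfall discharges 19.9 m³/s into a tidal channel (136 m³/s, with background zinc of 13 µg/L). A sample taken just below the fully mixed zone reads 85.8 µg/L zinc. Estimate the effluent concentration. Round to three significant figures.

Mass balance: 136.0·13.00 + 19.90·Cₑ = 155.9·85.80
→ Cₑ = (155.9·85.80 − 136.0·13.00) / 19.90 = 583.3 µg/L.

583 µg/L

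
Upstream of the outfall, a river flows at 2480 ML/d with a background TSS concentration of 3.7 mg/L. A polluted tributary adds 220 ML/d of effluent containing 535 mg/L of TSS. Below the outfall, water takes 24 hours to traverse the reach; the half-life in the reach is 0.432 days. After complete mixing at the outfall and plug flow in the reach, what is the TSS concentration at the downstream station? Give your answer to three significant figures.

9.44 mg/L

Flow-weighted average: C = (2480·3.700 + 220.0·535.0) / 2700 = 126900/2700 = 46.99 mg/L.
Half-life 0.432 d → k = ln 2 / 0.432 = 1.605 d⁻¹.
After decay, C = 46.99 × e^(−kt) = 46.99 × 0.2010 = 9.445 mg/L.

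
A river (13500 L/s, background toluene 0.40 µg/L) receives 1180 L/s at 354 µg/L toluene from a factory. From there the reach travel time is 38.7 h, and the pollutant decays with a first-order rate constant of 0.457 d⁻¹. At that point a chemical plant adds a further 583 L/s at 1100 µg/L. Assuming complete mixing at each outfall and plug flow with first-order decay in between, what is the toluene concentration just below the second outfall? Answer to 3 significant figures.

55.3 µg/L

Mixed concentration C = ΣQC/ΣQ = (13500·0.4000 + 1180·354.0) / 14680 = 423100/14680 = 28.82 µg/L; combined flow 14680 L/s.
Decay over the reach: 28.82·exp(−kt) = 28.82·0.4786 = 13.79 µg/L.
Second outfall: C = (14680·13.79 + 583.0·1100)/15260 = 55.28 µg/L.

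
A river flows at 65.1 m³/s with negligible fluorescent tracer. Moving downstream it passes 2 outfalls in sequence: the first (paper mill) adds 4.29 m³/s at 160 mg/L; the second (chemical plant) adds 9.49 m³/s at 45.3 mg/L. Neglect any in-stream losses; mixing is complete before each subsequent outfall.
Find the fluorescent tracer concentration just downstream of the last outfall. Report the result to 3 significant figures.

Below outfall 1: Q → 69.39 m³/s, C = (65.10·0 + 4.290·160.0)/69.39 = 9.892 mg/L.
Below outfall 2: Q → 78.88 m³/s, C = (69.39·9.892 + 9.490·45.30)/78.88 = 14.15 mg/L.

14.2 mg/L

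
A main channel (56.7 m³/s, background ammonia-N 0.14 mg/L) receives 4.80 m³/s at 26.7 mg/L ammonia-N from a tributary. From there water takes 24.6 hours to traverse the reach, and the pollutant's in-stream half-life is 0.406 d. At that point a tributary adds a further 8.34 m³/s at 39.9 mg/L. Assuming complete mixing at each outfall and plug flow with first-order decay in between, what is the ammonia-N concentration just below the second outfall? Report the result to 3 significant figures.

5.10 mg/L

Mass balance: C = (56.70·0.1400 + 4.800·26.70) / 61.50 = 136.1/61.50 = 2.213 mg/L; combined flow 61.50 m³/s.
Half-life 0.406 d → k = ln 2 / 0.406 = 1.707 d⁻¹.
After decay, C = 2.213 × e^(−kt) = 2.213 × 0.1738 = 0.3846 mg/L.
At the second outfall, C = (61.50·0.3846 + 8.340·39.90) / (61.50 + 8.340) = 5.103 mg/L.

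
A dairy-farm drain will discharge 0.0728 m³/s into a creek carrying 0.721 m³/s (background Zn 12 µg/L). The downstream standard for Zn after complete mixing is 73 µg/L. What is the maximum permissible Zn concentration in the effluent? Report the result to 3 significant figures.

677 µg/L

At the limit, (Qr·Cr + Qe·Cₑ)/(Qr + Qe) = 73:
Cₑ = (0.7938·73 − 0.7210·12.00) / 0.07280 = 677.1 µg/L.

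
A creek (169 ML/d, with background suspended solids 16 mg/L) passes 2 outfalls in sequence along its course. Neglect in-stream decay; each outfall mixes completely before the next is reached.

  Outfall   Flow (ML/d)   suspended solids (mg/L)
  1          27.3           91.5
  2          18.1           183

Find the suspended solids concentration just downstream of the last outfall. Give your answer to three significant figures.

After outfall 1: Q = 169.0 + 27.30 = 196.3 ML/d; C = (169.0·16.00 + 27.30·91.50)/196.3 = 26.50 mg/L.
After outfall 2: Q = 196.3 + 18.10 = 214.4 ML/d; C = (196.3·26.50 + 18.10·183.0)/214.4 = 39.71 mg/L.

39.7 mg/L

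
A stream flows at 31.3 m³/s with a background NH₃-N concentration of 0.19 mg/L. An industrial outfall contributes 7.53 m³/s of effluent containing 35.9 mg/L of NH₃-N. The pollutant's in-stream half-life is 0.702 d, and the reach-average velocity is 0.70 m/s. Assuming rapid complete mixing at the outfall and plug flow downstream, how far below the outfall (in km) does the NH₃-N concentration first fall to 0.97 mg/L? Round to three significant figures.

Mass balance: C = (31.30·0.1900 + 7.530·35.90) / 38.83 = 276.3/38.83 = 7.115 mg/L.
Half-life 0.702 d → k = ln 2 / 0.702 = 0.9874 d⁻¹.
Set 7.115·exp(−k·t) = 0.97 → t = ln(7.115/0.97)/k = 174400 s = 48.43 h.
Distance = v·t = 0.70·174400 = 122100 m = 122.1 km.

122 km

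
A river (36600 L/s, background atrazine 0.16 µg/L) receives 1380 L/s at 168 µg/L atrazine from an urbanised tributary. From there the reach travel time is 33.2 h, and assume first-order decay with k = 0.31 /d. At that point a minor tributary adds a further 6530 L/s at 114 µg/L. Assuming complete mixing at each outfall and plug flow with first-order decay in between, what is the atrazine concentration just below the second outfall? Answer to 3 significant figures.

Mixed concentration C = ΣQC/ΣQ = (36600·0.1600 + 1380·168.0) / 37980 = 237700/37980 = 6.258 µg/L; combined flow 37980 L/s.
Decay over the reach: 6.258·exp(−kt) = 6.258·0.6513 = 4.076 µg/L.
Second outfall: C = (37980·4.076 + 6530·114.0)/44510 = 20.20 µg/L.

20.2 µg/L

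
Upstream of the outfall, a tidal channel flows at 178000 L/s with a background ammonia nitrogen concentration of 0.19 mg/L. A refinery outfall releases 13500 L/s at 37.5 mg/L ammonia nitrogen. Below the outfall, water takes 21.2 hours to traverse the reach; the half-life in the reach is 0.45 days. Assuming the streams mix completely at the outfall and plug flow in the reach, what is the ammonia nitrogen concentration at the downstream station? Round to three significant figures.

After mixing, C = (178000·0.1900 + 13500·37.50) / 191500 = 540100/191500 = 2.820 mg/L.
Half-life 0.45 d → k = ln 2 / 0.45 = 1.540 d⁻¹.
After decay, C = 2.820 × e^(−kt) = 2.820 × 0.2565 = 0.7234 mg/L.

0.723 mg/L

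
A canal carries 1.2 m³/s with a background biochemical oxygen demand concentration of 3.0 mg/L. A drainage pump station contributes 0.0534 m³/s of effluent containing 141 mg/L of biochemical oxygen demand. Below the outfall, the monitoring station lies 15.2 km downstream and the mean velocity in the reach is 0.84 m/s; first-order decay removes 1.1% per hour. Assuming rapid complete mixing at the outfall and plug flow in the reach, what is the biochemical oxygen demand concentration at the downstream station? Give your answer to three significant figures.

After mixing, C = (1.200·3.000 + 0.05340·141.0) / 1.253 = 11.13/1.253 = 8.879 mg/L.
Travel time t = 15.2·1000 / 0.84 = 18100 s = 5.026 h.
1.1%/h lost → k = −ln(1 − 0.011) = 0.01106 h⁻¹.
After decay, C = 8.879 × e^(−kt) = 8.879 × 0.9459 = 8.399 mg/L.

8.40 mg/L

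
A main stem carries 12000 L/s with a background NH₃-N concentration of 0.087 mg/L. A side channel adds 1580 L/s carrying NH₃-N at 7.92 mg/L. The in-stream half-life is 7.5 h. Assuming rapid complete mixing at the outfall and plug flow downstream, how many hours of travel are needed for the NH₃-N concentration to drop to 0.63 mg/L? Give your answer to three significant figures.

Mass balance: C = (12000·0.08700 + 1580·7.920) / 13580 = 13560/13580 = 0.9984 mg/L.
Half-life 7.5 h → k = ln 2 / 7.5 = 0.09242 h⁻¹ = 2.218 d⁻¹.
0.9984·exp(−k·t) = 0.63 → t = ln(0.9984/0.63)/k = 17930 s = 4.981 h.

4.98 h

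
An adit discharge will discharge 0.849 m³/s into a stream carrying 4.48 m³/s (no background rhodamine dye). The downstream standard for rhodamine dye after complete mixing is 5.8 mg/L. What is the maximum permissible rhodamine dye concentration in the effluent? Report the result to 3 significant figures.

At the limit, (Qr·Cr + Qe·Cₑ)/(Qr + Qe) = 5.8:
Cₑ = (5.329·5.8 − 4.480·0) / 0.8490 = 36.41 mg/L.

36.4 mg/L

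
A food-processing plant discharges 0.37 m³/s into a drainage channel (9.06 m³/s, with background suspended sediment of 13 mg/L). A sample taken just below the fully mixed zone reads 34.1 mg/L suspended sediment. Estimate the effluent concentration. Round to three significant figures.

Mass balance: 9.060·13.00 + 0.3700·Cₑ = 9.430·34.10
→ Cₑ = (9.430·34.10 − 9.060·13.00) / 0.3700 = 550.8 mg/L.

551 mg/L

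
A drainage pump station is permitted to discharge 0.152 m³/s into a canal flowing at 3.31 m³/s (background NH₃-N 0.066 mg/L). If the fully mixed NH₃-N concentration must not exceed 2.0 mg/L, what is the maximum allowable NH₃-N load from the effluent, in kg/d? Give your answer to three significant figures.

579 kg/d

Mass balance at the limit: 3.310·0.06600 + 0.1520·Cₑ = 3.462·2.0 → Cₑ = 44.12 mg/L.
Load = 0.1520 m³/s × 44.12 g/m³ × 86 400 s/d = 579.4 kg/d.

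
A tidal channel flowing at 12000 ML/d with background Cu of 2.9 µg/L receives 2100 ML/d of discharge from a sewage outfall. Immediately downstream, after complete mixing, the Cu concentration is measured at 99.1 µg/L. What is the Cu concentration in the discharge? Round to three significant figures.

649 µg/L

Mass balance: 12000·2.900 + 2100·Cₑ = 14100·99.10
→ Cₑ = (14100·99.10 − 12000·2.900) / 2100 = 648.8 µg/L.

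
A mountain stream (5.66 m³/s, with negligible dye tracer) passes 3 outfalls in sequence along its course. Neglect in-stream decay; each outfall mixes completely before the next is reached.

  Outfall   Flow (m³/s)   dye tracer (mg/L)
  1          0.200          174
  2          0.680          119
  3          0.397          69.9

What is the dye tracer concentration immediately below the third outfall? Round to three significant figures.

After outfall 1: Q = 5.660 + 0.2000 = 5.860 m³/s; C = (5.660·0 + 0.2000·174.0)/5.860 = 5.939 mg/L.
After outfall 2: Q = 5.860 + 0.6800 = 6.540 m³/s; C = (5.860·5.939 + 0.6800·119.0)/6.540 = 17.69 mg/L.
After outfall 3: Q = 6.540 + 0.3970 = 6.937 m³/s; C = (6.540·17.69 + 0.3970·69.90)/6.937 = 20.68 mg/L.

20.7 mg/L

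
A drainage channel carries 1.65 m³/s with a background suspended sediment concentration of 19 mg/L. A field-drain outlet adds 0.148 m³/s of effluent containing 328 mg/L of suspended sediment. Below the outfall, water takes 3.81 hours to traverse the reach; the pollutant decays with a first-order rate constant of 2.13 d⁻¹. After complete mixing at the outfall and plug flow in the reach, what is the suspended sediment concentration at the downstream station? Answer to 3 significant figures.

Mass balance: C = (1.650·19.00 + 0.1480·328.0) / 1.798 = 79.89/1.798 = 44.43 mg/L.
First-order decay: C = 44.43·exp(−k·t) = 44.43·0.7131 = 31.69 mg/L.

31.7 mg/L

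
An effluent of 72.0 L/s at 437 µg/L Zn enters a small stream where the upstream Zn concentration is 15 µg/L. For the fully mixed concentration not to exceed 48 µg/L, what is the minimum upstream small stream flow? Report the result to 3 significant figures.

849 L/s

Set C_mix = 48: (Q·15.00 + 72.00·437.0) / (Q + 72.00) = 48
→ Q = 72.00·(437.0 − 48)/(48 − 15.00) = 848.7 L/s.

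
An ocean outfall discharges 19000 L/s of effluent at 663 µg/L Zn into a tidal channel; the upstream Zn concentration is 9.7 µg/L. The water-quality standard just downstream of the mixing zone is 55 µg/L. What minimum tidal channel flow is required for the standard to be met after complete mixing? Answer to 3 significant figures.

Set C_mix = 55: (Q·9.700 + 19000·663.0) / (Q + 19000) = 55
→ Q = 19000·(663.0 − 55)/(55 − 9.700) = 255000 L/s.

255000 L/s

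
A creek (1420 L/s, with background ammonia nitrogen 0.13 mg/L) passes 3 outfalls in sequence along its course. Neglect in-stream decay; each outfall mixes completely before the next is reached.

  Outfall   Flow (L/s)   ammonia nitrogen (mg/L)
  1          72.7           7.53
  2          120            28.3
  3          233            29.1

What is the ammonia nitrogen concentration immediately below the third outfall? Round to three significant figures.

5.91 mg/L

After outfall 1: Q = 1420 + 72.70 = 1493 L/s; C = (1420·0.1300 + 72.70·7.530)/1493 = 0.4904 mg/L.
After outfall 2: Q = 1493 + 120.0 = 1613 L/s; C = (1493·0.4904 + 120.0·28.30)/1613 = 2.560 mg/L.
After outfall 3: Q = 1613 + 233.0 = 1846 L/s; C = (1613·2.560 + 233.0·29.10)/1846 = 5.910 mg/L.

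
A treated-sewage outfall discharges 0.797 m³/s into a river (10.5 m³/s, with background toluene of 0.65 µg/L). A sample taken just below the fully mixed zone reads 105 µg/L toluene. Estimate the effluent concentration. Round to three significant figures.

1480 µg/L

Mass balance: 10.50·0.6500 + 0.7970·Cₑ = 11.30·105.0
→ Cₑ = (11.30·105.0 − 10.50·0.6500) / 0.7970 = 1480 µg/L.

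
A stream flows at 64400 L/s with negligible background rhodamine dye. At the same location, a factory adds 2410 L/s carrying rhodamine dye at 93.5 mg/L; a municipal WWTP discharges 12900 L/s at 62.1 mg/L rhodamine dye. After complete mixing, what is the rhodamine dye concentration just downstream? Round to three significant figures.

12.9 mg/L

After mixing, C = (64400·0 + 2410·93.50 + 12900·62.10) / 79710 = 1026000/79710 = 12.88 mg/L.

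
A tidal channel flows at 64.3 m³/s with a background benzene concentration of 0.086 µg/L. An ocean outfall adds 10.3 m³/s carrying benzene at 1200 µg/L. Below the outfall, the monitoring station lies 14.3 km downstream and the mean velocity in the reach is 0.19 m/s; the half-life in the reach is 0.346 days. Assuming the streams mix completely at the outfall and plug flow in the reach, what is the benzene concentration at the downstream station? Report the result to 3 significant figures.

28.9 µg/L

After mixing, C = (64.30·0.08600 + 10.30·1200) / 74.60 = 12370/74.60 = 165.8 µg/L.
Travel time t = 14.3·1000 / 0.19 = 75260 s = 20.91 h.
Half-life 0.346 d → k = ln 2 / 0.346 = 2.003 d⁻¹.
Applying C = C₀e^(−kt): 165.8 × 0.1746 = 28.95 µg/L.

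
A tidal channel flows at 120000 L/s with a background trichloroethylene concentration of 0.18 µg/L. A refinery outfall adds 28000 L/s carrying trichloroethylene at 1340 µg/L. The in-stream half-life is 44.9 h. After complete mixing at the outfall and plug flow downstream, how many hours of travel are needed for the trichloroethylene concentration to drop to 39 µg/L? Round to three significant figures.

121 h

Mixed concentration C = ΣQC/ΣQ = (120000·0.1800 + 28000·1340) / 148000 = 37540000/148000 = 253.7 µg/L.
Half-life 44.9 h → k = ln 2 / 44.9 = 0.01544 h⁻¹ = 0.3705 d⁻¹.
253.7·exp(−k·t) = 39 → t = ln(253.7/39)/k = 436600 s = 121.3 h.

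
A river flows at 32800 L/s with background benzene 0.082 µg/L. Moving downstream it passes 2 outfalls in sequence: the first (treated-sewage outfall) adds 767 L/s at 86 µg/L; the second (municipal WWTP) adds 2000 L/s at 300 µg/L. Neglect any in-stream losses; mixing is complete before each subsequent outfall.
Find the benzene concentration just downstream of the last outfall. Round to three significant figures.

After outfall 1: Q = 32800 + 767.0 = 33570 L/s; C = (32800·0.08200 + 767.0·86.00)/33570 = 2.045 µg/L.
After outfall 2: Q = 33570 + 2000 = 35570 L/s; C = (33570·2.045 + 2000·300.0)/35570 = 18.80 µg/L.

18.8 µg/L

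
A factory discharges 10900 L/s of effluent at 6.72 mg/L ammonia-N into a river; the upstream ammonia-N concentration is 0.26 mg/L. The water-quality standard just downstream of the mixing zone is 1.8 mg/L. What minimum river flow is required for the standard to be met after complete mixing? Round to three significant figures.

34800 L/s

Set C_mix = 1.8: (Q·0.2600 + 10900·6.720) / (Q + 10900) = 1.8
→ Q = 10900·(6.720 − 1.8)/(1.8 − 0.2600) = 34820 L/s.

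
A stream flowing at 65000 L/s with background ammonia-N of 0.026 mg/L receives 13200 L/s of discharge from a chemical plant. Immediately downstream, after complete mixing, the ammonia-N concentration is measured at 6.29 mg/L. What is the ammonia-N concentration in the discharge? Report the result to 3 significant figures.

Mass balance: 65000·0.02600 + 13200·Cₑ = 78200·6.290
→ Cₑ = (78200·6.290 − 65000·0.02600) / 13200 = 37.14 mg/L.

37.1 mg/L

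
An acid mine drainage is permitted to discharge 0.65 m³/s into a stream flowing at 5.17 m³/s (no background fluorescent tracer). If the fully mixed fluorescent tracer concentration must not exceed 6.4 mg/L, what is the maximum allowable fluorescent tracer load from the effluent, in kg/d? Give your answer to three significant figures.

3220 kg/d

Mass balance at the limit: 5.170·0 + 0.6500·Cₑ = 5.820·6.4 → Cₑ = 57.30 mg/L.
Load = 0.6500 m³/s × 57.30 g/m³ × 86 400 s/d = 3218 kg/d.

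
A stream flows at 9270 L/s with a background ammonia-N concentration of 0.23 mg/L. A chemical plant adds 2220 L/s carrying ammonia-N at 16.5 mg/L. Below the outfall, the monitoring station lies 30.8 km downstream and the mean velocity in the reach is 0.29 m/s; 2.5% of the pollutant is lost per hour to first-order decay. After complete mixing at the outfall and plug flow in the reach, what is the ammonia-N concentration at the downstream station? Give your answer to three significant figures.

After mixing, C = (9270·0.2300 + 2220·16.50) / 11490 = 38760/11490 = 3.374 mg/L.
Travel time t = 30.8·1000 / 0.29 = 106200 s = 29.50 h.
2.5%/h lost → k = −ln(1 − 0.025) = 0.02532 h⁻¹.
First-order decay: C = 3.374·exp(−k·t) = 3.374·0.4738 = 1.598 mg/L.

1.60 mg/L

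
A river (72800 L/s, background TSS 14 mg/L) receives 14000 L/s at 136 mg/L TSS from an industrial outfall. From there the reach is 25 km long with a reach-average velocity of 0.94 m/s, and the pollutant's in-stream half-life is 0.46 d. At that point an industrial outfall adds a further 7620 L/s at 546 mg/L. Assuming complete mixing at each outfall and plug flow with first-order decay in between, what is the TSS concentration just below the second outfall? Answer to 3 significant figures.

63.5 mg/L

Conservation of mass: C = (72800·14.00 + 14000·136.0) / 86800 = 2923000/86800 = 33.68 mg/L; combined flow 86800 L/s.
Travel time t = 25·1000 / 0.94 = 26600 s = 7.388 h.
Half-life 0.46 d → k = ln 2 / 0.46 = 1.507 d⁻¹.
Decay over the reach: 33.68·exp(−kt) = 33.68·0.6289 = 21.18 mg/L.
At the second outfall, C = (86800·21.18 + 7620·546.0) / (86800 + 7620) = 63.53 mg/L.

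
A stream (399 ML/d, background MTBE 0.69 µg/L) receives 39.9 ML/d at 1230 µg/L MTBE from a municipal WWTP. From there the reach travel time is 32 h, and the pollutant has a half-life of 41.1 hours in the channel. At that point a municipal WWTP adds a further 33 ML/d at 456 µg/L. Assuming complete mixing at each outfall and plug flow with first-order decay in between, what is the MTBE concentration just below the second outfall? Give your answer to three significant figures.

After mixing, C = (399.0·0.6900 + 39.90·1230) / 438.9 = 49350/438.9 = 112.4 µg/L; combined flow 438.9 ML/d.
Half-life 41.1 h → k = ln 2 / 41.1 = 0.01686 h⁻¹ = 0.4048 d⁻¹.
Applying C = C₀e^(−kt): 112.4 × 0.5829 = 65.55 µg/L.
Second outfall: C = (438.9·65.55 + 33.00·456.0)/471.9 = 92.85 µg/L.

92.9 µg/L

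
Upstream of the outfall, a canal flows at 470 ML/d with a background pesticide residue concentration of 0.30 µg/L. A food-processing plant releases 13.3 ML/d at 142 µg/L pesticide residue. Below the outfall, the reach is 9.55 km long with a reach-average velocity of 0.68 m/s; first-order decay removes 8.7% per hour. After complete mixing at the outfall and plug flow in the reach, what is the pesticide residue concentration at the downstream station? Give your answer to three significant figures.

After mixing, C = (470.0·0.3000 + 13.30·142.0) / 483.3 = 2030/483.3 = 4.199 µg/L.
Travel time t = 9.55·1000 / 0.68 = 14040 s = 3.901 h.
8.7%/h lost → k = −ln(1 − 0.087) = 0.09102 h⁻¹.
Applying C = C₀e^(−kt): 4.199 × 0.7011 = 2.944 µg/L.

2.94 µg/L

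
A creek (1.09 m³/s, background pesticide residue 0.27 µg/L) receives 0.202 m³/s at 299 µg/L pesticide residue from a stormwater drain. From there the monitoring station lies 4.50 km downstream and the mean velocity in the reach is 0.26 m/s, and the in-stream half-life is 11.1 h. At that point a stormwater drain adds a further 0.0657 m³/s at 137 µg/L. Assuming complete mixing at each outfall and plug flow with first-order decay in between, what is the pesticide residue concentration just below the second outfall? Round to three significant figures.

Flow-weighted average: C = (1.090·0.2700 + 0.2020·299.0) / 1.292 = 60.69/1.292 = 46.98 µg/L; combined flow 1.292 m³/s.
Travel time t = 4.50·1000 / 0.26 = 17310 s = 4.808 h.
Half-life 11.1 h → k = ln 2 / 11.1 = 0.06245 h⁻¹ = 1.499 d⁻¹.
Decay over the reach: 46.98·exp(−kt) = 46.98·0.7407 = 34.79 µg/L.
Second outfall: C = (1.292·34.79 + 0.06570·137.0)/1.358 = 39.74 µg/L.

39.7 µg/L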